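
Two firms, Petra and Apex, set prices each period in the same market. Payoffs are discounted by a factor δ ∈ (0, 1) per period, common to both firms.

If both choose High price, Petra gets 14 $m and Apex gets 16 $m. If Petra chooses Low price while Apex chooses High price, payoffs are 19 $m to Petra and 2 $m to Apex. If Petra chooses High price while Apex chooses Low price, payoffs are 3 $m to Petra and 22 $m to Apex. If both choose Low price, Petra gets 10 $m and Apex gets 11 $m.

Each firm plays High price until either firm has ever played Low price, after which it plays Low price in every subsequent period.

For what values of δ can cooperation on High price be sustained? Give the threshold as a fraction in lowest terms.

Petra: cooperation gives 14 each period; deviation gives 19 once then 10 forever.
  14/(1−δ) ≥ 19 + 10δ/(1−δ) ⇒ δ ≥ 5/9.
Apex: cooperation gives 16 each period; deviation gives 22 once then 11 forever.
  δ ≥ 6/11.
Both must hold, so the binding constraint is Petra's: δ ≥ 5/9.

5/9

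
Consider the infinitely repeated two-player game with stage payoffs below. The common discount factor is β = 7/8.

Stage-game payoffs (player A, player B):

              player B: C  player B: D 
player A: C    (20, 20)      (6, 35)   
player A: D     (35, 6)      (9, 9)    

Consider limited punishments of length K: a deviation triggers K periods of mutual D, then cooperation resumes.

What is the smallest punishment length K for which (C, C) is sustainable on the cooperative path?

No profitable deviation requires (20−9)(β+…+β^K) ≥ 35−20, i.e. β+…+β^K ≥ 15/11 ≈ 1.3636.
With β = 7/8, the partial sums are K=1: 0.8750, K=2: 1.6406.
K = 2 is the first length at which the sum reaches 1.3636.

2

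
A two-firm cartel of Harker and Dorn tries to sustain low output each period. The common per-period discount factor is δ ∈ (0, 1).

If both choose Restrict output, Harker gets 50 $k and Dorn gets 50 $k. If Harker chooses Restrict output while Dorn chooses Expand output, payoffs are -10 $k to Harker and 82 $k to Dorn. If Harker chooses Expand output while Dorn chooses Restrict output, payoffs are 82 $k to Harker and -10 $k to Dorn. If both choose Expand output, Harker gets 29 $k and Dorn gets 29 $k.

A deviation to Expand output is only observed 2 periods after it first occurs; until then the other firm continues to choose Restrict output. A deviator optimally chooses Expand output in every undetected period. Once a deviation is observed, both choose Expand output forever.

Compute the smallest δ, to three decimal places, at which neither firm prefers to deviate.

0.777

The best deviation is to choose Expand output for all 2 undetected periods, earning 82 each, then 29 forever once detected.
Deviation value: 82(1−δ^2)/(1−δ) + 29δ^2/(1−δ); cooperation value: 50/(1−δ).
IC: 50 ≥ 82(1−δ^2) + 29δ^2 = 82 − 53δ^2.
So δ^2 ≥ 32/53, giving δ ≥ (32/53)^(1/2) ≈ 0.777.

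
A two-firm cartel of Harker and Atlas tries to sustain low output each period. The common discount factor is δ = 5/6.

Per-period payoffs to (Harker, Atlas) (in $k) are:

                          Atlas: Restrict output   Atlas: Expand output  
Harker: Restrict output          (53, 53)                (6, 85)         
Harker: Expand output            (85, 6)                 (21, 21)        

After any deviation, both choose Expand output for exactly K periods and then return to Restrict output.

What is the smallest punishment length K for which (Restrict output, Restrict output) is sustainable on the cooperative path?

IC: δ(1−δ^K)/(1−δ) ≥ (85−53)/(53−21) = 1.
With δ = 5/6: need 1 − δ^K ≥ 1·(1−5/6)/(5/6), i.e. δ^K ≤ 0.8000.
Since (5/6)^1 = 0.8333 and (5/6)^2 = 0.6944, the smallest such K is 2.

2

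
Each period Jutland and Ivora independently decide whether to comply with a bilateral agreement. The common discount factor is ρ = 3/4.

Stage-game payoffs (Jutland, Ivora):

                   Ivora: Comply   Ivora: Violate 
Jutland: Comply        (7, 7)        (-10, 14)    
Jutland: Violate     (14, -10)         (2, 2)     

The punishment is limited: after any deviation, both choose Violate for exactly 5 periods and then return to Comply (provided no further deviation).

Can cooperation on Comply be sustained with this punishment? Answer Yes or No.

Yes

A one-shot deviation gives 14 now, then 2 for 5 periods, then back to 7.
Gain from deviating: (14−7) today; loss: (7−2) in each of the next 5 periods.
No-deviation condition: (7−2)(ρ+…+ρ^5) ≥ 14−7, i.e. ρ+…+ρ^5 ≥ 7/5.
At ρ = 3/4: ρ+…+ρ^5 = 2.2881 ≥ 1.4000.
So cooperation is sustainable.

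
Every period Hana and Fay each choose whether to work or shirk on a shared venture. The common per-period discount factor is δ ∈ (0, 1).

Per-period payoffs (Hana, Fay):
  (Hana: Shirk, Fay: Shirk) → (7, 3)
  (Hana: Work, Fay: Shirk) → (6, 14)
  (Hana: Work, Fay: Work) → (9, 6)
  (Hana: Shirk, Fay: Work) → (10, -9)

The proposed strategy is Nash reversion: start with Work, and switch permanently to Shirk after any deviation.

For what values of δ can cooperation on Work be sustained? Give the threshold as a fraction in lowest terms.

For Hana: deviation gain 10−9 = 1, per-period punishment loss 9−7 = 2. IC gives δ ≥ 1/3.
For Fay: gain 8, loss 3 per period, so δ ≥ 8/11.
The tighter constraint is Fay's, so cooperation needs δ ≥ 8/11.

8/11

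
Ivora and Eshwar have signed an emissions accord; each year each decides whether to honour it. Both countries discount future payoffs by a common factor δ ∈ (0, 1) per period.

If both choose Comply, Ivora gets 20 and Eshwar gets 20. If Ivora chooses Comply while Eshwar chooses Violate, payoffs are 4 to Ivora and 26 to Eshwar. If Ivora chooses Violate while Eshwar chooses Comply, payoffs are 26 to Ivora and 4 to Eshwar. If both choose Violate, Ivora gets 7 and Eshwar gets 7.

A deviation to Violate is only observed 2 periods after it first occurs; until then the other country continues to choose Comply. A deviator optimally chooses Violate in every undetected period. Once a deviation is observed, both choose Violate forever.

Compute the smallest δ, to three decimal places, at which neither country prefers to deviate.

The best deviation is to choose Violate for all 2 undetected periods, earning 26 each, then 7 forever once detected.
Deviation value: 26(1−δ^2)/(1−δ) + 7δ^2/(1−δ); cooperation value: 20/(1−δ).
IC: 20 ≥ 26(1−δ^2) + 7δ^2 = 26 − 19δ^2.
So δ^2 ≥ 6/19, giving δ ≥ (6/19)^(1/2) ≈ 0.562.

0.562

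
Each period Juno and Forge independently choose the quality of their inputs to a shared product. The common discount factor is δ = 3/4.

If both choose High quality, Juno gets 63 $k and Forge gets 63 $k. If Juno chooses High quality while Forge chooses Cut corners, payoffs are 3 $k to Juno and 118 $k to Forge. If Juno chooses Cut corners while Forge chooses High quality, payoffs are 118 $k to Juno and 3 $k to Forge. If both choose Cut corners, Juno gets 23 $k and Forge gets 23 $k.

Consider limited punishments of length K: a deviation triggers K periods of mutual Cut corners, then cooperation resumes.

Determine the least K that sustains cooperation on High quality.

IC: δ(1−δ^K)/(1−δ) ≥ (118−63)/(63−23) = 11/8.
With δ = 3/4: need 1 − δ^K ≥ 11/8·(1−3/4)/(3/4), i.e. δ^K ≤ 0.5417.
Since (3/4)^2 = 0.5625 and (3/4)^3 = 0.4219, the smallest such K is 3.

3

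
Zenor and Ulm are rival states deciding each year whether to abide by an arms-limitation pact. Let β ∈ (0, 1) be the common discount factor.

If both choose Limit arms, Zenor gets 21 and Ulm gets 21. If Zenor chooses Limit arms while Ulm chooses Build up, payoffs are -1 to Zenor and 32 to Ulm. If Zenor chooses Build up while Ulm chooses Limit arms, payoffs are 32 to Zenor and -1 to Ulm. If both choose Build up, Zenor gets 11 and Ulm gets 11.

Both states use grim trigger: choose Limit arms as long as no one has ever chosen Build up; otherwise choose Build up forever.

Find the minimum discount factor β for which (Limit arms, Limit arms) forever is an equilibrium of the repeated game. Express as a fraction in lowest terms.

11/21

21/(1−β) ≥ 32 + 11β/(1−β)
21 ≥ 32 − 21β
β ≥ 11/21.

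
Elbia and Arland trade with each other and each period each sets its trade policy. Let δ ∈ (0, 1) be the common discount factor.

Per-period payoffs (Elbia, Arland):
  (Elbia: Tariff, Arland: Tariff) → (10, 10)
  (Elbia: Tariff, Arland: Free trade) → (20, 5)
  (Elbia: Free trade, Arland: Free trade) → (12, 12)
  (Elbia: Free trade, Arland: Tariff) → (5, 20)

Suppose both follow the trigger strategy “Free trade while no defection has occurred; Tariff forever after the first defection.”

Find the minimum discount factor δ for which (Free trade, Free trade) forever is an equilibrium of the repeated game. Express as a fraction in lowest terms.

12/(1−δ) ≥ 20 + 10δ/(1−δ)
12 ≥ 20 − 10δ
δ ≥ 8/10 = 4/5.

4/5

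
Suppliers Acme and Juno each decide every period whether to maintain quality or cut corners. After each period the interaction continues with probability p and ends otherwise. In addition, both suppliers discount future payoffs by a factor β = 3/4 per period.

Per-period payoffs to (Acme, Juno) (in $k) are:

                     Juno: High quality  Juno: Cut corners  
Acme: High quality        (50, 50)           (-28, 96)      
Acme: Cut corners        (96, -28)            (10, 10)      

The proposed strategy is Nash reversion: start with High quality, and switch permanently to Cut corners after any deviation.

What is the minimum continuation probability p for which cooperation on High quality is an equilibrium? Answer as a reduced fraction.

Expected continuation weight on next period's payoff is β·p = 3/4·p, which plays the role of the discount factor.
Cooperation requires 3/4·p ≥ (96−50)/(96−10) = 23/43, hence p ≥ 92/129.

92/129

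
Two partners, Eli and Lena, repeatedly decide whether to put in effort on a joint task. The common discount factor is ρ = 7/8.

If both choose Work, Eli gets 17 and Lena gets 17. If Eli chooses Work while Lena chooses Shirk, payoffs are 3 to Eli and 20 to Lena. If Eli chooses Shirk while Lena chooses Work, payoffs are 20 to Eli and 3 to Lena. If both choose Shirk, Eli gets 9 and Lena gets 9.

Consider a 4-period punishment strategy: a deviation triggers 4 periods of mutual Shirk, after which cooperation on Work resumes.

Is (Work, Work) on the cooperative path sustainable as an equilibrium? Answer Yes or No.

IC: ρ+…+ρ^4 ≥ (20−17)/(17−9) = 3/8.
At ρ = 7/8: partial sum = 2.8967 ≥ 0.3750. Cooperation sustainable.

Yes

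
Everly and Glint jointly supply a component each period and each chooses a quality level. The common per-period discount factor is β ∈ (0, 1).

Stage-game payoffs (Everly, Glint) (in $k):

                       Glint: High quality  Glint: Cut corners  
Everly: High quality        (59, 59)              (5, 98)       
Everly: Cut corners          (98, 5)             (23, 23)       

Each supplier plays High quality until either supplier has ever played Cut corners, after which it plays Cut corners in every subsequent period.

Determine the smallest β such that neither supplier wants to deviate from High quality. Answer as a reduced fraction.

13/25

59/(1−β) ≥ 98 + 23β/(1−β)
59 ≥ 98 − 75β
β ≥ 39/75 = 13/25.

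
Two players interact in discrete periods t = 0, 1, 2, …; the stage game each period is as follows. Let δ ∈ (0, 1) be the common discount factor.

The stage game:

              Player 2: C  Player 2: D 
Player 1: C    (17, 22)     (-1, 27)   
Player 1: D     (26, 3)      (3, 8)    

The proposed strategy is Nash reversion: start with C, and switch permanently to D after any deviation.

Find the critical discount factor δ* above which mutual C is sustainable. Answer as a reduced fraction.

Player 1: cooperation gives 17 each period; deviation gives 26 once then 3 forever.
  17/(1−δ) ≥ 26 + 3δ/(1−δ) ⇒ δ ≥ 9/23.
Player 2: cooperation gives 22 each period; deviation gives 27 once then 8 forever.
  δ ≥ 5/19.
Both must hold, so the binding constraint is Player 1's: δ ≥ 9/23.

9/23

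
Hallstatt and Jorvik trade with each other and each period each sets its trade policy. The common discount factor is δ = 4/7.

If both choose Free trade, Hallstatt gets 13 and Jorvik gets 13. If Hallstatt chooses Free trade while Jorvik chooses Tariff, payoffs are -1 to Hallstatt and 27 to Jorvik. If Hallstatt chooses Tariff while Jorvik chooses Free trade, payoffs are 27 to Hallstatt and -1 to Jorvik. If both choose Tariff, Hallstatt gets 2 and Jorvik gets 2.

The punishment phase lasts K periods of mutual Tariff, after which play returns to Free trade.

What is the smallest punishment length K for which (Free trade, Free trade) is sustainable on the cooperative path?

Need Σ_{k=1}^{K} δ^k ≥ (27−13)/(13−2) = 1.2727 at δ = 4/7.
At K = 5 the sum is 1.2521 < 1.2727; at K = 6 it is 1.2869 ≥ 1.2727.
So the minimum punishment length is K = 6.

6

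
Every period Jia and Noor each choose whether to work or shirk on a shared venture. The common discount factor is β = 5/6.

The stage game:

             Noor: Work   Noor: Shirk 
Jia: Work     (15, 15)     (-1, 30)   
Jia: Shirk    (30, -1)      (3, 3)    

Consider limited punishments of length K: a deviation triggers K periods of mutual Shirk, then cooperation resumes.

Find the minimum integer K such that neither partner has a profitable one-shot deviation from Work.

2

IC: β(1−β^K)/(1−β) ≥ (30−15)/(15−3) = 5/4.
With β = 5/6: need 1 − β^K ≥ 5/4·(1−5/6)/(5/6), i.e. β^K ≤ 0.7500.
Since (5/6)^1 = 0.8333 and (5/6)^2 = 0.6944, the smallest such K is 2.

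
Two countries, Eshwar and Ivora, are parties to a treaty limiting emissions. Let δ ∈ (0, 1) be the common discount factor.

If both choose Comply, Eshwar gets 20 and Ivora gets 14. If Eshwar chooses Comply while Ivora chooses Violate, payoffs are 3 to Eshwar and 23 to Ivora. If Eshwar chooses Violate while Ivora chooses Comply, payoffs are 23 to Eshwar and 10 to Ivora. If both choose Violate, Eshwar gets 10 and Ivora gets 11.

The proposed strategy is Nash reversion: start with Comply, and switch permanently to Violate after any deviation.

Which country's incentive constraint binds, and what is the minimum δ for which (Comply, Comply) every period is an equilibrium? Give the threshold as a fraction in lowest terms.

Ivora; δ ≥ 3/4

Eshwar's threshold: (23−20)/(23−10) = 3/13.
Ivora's threshold: (23−14)/(23−11) = 3/4.
3/13 < 3/4, so Ivora binds and δ* = 3/4.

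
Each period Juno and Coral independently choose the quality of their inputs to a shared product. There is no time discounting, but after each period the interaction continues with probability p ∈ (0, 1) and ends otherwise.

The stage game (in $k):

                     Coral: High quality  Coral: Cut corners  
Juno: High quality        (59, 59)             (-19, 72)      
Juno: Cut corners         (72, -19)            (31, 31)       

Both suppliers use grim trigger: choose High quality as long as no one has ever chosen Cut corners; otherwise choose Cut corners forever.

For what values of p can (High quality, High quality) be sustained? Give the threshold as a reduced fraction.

13/41

Expected cooperation value is 59 + p·59 + p²·59 + … = 59/(1−p); deviation gives 72 + p·31/(1−p).
59 ≥ 72(1−p) + 31p ⇒ 41p ≥ 13 ⇒ p ≥ 13/41.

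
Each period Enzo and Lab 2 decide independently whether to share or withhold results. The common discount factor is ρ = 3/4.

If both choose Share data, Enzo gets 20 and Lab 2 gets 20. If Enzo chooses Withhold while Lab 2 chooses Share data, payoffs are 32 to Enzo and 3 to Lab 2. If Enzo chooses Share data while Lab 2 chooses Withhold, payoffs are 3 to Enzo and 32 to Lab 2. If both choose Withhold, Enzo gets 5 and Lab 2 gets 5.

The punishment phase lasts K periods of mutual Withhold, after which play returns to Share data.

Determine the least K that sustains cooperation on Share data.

2

No profitable deviation requires (20−5)(ρ+…+ρ^K) ≥ 32−20, i.e. ρ+…+ρ^K ≥ 4/5 ≈ 0.8000.
With ρ = 3/4, the partial sums are K=1: 0.7500, K=2: 1.3125.
K = 2 is the first length at which the sum reaches 0.8000.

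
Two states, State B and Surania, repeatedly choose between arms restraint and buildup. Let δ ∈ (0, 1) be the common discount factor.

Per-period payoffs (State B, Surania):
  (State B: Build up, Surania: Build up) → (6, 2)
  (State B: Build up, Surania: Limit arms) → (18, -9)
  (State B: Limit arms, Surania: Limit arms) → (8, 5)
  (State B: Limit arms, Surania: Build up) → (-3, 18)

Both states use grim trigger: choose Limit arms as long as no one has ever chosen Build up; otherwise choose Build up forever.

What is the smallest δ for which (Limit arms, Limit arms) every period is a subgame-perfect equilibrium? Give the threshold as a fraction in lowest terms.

5/6

For State B: deviation gain 18−8 = 10, per-period punishment loss 8−6 = 2. IC gives δ ≥ 10/12 = 5/6.
For Surania: gain 13, loss 3 per period, so δ ≥ 13/16.
The tighter constraint is State B's, so cooperation needs δ ≥ 5/6.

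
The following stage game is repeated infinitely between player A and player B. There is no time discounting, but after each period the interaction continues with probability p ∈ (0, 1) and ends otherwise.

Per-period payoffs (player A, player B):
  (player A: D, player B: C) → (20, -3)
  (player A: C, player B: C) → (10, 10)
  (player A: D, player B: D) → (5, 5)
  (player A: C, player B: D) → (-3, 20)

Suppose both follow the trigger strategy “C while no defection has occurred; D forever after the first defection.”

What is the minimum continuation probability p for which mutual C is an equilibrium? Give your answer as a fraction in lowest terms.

With no time discounting, the continuation probability p plays the role of the discount factor.
Grim-trigger IC: 10/(1−p) ≥ 20 + 5p/(1−p) ⇒ p ≥ (20−10)/(20−5) = 2/3.

2/3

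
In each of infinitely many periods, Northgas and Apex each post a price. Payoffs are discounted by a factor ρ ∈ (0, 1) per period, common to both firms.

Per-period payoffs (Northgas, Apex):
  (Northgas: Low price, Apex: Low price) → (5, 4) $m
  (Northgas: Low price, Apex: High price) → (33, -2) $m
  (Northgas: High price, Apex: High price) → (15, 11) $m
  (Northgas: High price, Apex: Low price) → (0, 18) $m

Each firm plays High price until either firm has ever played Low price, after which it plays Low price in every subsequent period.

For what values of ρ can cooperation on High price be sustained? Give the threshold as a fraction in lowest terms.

9/14

For Northgas: deviation gain 33−15 = 18, per-period punishment loss 15−5 = 10. IC gives ρ ≥ 18/28 = 9/14.
For Apex: gain 7, loss 7 per period, so ρ ≥ 7/14 = 1/2.
The tighter constraint is Northgas's, so cooperation needs ρ ≥ 9/14.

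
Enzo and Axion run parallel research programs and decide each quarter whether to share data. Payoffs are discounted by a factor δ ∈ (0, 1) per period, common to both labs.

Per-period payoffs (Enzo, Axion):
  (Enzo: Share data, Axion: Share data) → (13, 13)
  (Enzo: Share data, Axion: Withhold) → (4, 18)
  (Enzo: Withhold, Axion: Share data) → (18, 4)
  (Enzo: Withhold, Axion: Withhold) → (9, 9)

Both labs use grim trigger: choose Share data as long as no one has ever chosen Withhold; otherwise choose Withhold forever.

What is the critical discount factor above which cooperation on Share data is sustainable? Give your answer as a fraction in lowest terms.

5/9

13/(1−δ) ≥ 18 + 9δ/(1−δ)
13 ≥ 18 − 9δ
δ ≥ 5/9.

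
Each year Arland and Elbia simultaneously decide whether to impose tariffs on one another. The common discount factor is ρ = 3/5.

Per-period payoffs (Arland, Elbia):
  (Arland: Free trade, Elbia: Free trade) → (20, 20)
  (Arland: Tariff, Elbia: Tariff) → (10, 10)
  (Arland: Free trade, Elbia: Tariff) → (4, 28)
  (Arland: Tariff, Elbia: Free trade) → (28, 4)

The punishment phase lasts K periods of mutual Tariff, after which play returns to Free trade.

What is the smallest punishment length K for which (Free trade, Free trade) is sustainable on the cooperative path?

2

IC: ρ(1−ρ^K)/(1−ρ) ≥ (28−20)/(20−10) = 4/5.
With ρ = 3/5: need 1 − ρ^K ≥ 4/5·(1−3/5)/(3/5), i.e. ρ^K ≤ 0.4667.
Since (3/5)^1 = 0.6000 and (3/5)^2 = 0.3600, the smallest such K is 2.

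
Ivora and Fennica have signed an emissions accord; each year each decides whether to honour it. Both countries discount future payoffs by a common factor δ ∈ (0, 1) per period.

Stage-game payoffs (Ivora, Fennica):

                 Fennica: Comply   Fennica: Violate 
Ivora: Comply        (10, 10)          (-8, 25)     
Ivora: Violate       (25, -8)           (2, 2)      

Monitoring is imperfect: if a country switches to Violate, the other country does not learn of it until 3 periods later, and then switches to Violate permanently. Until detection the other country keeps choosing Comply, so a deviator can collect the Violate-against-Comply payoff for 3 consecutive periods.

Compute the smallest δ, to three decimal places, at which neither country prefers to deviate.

The best deviation is to choose Violate for all 3 undetected periods, earning 25 each, then 2 forever once detected.
Deviation value: 25(1−δ^3)/(1−δ) + 2δ^3/(1−δ); cooperation value: 10/(1−δ).
IC: 10 ≥ 25(1−δ^3) + 2δ^3 = 25 − 23δ^3.
So δ^3 ≥ 15/23, giving δ ≥ (15/23)^(1/3) ≈ 0.867.

0.867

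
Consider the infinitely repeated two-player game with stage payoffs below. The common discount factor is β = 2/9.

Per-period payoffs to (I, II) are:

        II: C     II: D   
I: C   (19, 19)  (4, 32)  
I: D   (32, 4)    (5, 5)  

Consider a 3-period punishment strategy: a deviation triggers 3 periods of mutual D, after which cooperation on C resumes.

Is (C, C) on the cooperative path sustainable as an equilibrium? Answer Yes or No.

No

Comparing payoff streams over the 4 periods until play realigns: cooperate → 19(1+β+…+β^3); deviate → 32 + 5(β+…+β^3).
Cooperation is sustained iff (19−5)(β+…+β^3) ≥ 32−19.
β+…+β^3 = 2/9·(1−(2/9)^3)/(1−2/9) = 0.2826, and (32−19)/(19−5) = 0.9286.
0.2826 < 0.9286, so cooperation is not sustainable.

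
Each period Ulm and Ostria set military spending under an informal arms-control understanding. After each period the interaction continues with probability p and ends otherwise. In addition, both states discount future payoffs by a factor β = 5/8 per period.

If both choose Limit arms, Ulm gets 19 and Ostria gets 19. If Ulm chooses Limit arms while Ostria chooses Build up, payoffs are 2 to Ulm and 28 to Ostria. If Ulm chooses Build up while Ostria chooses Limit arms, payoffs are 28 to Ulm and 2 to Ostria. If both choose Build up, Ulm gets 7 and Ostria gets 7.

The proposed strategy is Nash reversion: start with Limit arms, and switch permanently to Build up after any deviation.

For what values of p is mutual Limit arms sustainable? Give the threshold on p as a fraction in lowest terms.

24/35

Expected continuation weight on next period's payoff is β·p = 5/8·p, which plays the role of the discount factor.
Cooperation requires 5/8·p ≥ (28−19)/(28−7) = 3/7, hence p ≥ 24/35.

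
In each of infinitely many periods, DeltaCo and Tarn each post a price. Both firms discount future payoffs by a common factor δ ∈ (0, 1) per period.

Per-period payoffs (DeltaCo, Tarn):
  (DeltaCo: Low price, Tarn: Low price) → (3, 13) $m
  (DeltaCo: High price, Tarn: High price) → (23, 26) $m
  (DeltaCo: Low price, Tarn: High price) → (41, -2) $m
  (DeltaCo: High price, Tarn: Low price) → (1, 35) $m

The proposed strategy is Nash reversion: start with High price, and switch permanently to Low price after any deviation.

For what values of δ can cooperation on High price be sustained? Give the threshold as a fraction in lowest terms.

9/19

DeltaCo's threshold: (41−23)/(41−3) = 9/19.
Tarn's threshold: (35−26)/(35−13) = 9/22.
9/19 > 9/22, so DeltaCo binds and δ* = 9/19.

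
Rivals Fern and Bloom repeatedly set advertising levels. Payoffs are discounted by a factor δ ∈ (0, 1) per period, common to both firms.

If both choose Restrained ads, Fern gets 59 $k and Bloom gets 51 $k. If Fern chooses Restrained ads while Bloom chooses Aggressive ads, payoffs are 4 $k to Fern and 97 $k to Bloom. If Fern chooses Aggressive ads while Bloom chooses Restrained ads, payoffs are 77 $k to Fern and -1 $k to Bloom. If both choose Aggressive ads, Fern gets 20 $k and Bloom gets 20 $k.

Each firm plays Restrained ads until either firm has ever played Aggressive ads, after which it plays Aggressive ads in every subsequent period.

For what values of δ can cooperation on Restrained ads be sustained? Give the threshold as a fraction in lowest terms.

46/77

Fern's threshold: (77−59)/(77−20) = 6/19.
Bloom's threshold: (97−51)/(97−20) = 46/77.
6/19 < 46/77, so Bloom binds and δ* = 46/77.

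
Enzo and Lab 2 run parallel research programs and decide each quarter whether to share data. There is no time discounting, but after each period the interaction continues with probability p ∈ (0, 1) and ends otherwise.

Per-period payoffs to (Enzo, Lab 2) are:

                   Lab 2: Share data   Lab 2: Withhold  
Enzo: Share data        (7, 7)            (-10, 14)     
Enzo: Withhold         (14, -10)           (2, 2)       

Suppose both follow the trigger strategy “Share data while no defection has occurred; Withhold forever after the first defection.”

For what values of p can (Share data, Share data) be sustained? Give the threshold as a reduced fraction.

With no time discounting, the continuation probability p plays the role of the discount factor.
Grim-trigger IC: 7/(1−p) ≥ 14 + 2p/(1−p) ⇒ p ≥ (14−7)/(14−2) = 7/12.

7/12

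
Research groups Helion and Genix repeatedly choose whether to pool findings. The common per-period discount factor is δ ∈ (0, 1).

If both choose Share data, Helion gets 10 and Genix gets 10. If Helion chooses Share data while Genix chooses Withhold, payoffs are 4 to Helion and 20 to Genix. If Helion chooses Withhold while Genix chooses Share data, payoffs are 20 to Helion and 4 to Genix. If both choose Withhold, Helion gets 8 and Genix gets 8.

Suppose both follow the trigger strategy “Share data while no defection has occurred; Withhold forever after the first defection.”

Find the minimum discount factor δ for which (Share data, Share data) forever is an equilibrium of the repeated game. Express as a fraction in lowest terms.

10/(1−δ) ≥ 20 + 8δ/(1−δ)
10 ≥ 20 − 12δ
δ ≥ 10/12 = 5/6.

5/6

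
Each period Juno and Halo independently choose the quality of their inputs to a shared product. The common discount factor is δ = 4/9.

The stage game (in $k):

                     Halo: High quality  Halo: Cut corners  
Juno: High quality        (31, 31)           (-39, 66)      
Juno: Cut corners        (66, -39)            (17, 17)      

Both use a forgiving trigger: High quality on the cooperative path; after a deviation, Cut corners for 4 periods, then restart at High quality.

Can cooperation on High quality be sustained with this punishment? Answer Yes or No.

A one-shot deviation gives 66 now, then 17 for 4 periods, then back to 31.
Gain from deviating: (66−31) today; loss: (31−17) in each of the next 4 periods.
No-deviation condition: (31−17)(δ+…+δ^4) ≥ 66−31, i.e. δ+…+δ^4 ≥ 5/2.
At δ = 4/9: δ+…+δ^4 = 0.7688 < 2.5000.
So cooperation is not sustainable.

No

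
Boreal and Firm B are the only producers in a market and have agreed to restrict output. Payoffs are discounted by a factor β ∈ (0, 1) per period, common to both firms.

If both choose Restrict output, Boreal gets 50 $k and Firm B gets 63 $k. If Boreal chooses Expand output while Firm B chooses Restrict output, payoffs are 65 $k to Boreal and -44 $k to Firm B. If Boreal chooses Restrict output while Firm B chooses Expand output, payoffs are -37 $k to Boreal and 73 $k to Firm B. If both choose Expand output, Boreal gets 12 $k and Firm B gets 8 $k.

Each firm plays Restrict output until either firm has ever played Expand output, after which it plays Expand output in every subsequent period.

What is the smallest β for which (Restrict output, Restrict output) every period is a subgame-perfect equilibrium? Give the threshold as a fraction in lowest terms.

Boreal's threshold: (65−50)/(65−12) = 15/53.
Firm B's threshold: (73−63)/(73−8) = 2/13.
15/53 > 2/13, so Boreal binds and β* = 15/53.

15/53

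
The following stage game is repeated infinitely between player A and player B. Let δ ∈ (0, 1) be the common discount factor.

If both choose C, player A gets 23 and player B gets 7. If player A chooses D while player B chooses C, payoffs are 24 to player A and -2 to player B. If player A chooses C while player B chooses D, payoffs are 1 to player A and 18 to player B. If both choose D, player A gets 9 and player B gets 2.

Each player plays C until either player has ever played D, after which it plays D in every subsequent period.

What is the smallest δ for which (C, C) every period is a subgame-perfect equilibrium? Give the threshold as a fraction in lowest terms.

For player A: deviation gain 24−23 = 1, per-period punishment loss 23−9 = 14. IC gives δ ≥ 1/15.
For player B: gain 11, loss 5 per period, so δ ≥ 11/16.
The tighter constraint is player B's, so cooperation needs δ ≥ 11/16.

11/16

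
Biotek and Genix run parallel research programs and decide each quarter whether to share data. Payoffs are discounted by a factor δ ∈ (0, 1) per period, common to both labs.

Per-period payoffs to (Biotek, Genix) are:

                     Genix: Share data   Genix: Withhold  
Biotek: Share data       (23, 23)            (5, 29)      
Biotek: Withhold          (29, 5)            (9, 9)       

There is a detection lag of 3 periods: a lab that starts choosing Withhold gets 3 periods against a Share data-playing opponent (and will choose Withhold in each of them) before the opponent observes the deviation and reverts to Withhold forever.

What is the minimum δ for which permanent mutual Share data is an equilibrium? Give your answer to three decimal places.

0.669

The best deviation is to choose Withhold for all 3 undetected periods, earning 29 each, then 9 forever once detected.
Deviation value: 29(1−δ^3)/(1−δ) + 9δ^3/(1−δ); cooperation value: 23/(1−δ).
IC: 23 ≥ 29(1−δ^3) + 9δ^3 = 29 − 20δ^3.
So δ^3 ≥ 6/20 = 3/10, giving δ ≥ (3/10)^(1/3) ≈ 0.669.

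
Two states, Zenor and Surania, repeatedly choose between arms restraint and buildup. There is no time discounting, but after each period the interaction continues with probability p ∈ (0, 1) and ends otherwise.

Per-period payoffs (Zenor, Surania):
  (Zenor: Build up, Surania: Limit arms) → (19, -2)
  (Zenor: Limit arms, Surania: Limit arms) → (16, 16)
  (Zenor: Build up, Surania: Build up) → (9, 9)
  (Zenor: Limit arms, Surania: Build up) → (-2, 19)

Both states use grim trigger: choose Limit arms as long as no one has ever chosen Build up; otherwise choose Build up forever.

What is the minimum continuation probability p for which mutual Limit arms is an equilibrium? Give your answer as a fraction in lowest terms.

Expected cooperation value is 16 + p·16 + p²·16 + … = 16/(1−p); deviation gives 19 + p·9/(1−p).
16 ≥ 19(1−p) + 9p ⇒ 10p ≥ 3 ⇒ p ≥ 3/10.

3/10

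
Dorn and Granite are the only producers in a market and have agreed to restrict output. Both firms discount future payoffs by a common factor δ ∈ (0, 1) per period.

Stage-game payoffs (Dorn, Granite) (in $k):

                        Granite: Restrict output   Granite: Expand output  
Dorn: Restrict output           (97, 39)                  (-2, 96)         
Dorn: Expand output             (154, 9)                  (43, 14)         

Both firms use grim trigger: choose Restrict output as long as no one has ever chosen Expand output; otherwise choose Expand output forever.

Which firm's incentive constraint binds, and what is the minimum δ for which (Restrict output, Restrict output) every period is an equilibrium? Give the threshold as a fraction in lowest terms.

Dorn: cooperation gives 97 each period; deviation gives 154 once then 43 forever.
  97/(1−δ) ≥ 154 + 43δ/(1−δ) ⇒ δ ≥ 57/111 = 19/37.
Granite: cooperation gives 39 each period; deviation gives 96 once then 14 forever.
  δ ≥ 57/82.
Both must hold, so the binding constraint is Granite's: δ ≥ 57/82.

Granite; δ ≥ 57/82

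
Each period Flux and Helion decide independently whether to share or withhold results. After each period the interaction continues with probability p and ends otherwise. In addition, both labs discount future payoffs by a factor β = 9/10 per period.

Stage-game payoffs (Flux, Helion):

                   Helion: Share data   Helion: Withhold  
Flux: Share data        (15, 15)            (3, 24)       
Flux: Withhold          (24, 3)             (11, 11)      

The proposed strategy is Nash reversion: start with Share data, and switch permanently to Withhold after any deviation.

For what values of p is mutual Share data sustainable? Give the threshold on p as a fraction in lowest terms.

10/13

Expected continuation weight on next period's payoff is β·p = 9/10·p, which plays the role of the discount factor.
Cooperation requires 9/10·p ≥ (24−15)/(24−11) = 9/13, hence p ≥ 10/13.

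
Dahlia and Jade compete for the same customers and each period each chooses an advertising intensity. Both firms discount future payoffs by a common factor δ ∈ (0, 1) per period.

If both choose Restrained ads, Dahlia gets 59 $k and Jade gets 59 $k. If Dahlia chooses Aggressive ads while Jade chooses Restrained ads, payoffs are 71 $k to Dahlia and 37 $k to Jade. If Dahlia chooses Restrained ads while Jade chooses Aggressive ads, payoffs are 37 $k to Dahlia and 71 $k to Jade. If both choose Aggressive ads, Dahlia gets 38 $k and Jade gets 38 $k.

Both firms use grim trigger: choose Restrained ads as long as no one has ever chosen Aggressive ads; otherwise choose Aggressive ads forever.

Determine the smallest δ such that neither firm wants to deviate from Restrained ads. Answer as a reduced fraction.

Under grim trigger the critical discount factor is (T−C)/(T−P) with T = 71, C = 59, P = 38.
δ* = (71−59)/(71−38) = 12/33 = 4/11.

4/11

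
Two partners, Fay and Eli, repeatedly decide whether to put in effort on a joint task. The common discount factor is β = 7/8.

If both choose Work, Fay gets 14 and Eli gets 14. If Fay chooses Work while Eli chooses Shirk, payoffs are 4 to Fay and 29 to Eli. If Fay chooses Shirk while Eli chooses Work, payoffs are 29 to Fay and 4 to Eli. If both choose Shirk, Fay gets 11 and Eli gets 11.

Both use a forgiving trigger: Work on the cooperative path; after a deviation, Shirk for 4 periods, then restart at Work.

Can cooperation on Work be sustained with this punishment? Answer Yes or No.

Comparing payoff streams over the 5 periods until play realigns: cooperate → 14(1+β+…+β^4); deviate → 29 + 11(β+…+β^4).
Cooperation is sustained iff (14−11)(β+…+β^4) ≥ 29−14.
β+…+β^4 = 7/8·(1−(7/8)^4)/(1−7/8) = 2.8967, and (29−14)/(14−11) = 5.0000.
2.8967 < 5.0000, so cooperation is not sustainable.

No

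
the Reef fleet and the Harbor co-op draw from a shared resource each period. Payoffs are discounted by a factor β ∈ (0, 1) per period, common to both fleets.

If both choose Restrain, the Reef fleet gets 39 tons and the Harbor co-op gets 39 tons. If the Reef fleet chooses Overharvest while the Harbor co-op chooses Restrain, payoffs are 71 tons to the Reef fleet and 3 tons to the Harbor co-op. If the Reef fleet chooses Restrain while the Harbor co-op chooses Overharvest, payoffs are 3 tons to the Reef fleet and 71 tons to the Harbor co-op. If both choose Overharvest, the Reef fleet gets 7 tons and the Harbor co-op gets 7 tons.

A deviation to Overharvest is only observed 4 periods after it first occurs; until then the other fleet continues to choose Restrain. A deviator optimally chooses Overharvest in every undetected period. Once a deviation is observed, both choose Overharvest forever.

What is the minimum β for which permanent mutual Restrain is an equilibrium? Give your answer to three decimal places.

0.841

The best deviation is to choose Overharvest for all 4 undetected periods, earning 71 each, then 7 forever once detected.
Deviation value: 71(1−β^4)/(1−β) + 7β^4/(1−β); cooperation value: 39/(1−β).
IC: 39 ≥ 71(1−β^4) + 7β^4 = 71 − 64β^4.
So β^4 ≥ 32/64 = 1/2, giving β ≥ (1/2)^(1/4) ≈ 0.841.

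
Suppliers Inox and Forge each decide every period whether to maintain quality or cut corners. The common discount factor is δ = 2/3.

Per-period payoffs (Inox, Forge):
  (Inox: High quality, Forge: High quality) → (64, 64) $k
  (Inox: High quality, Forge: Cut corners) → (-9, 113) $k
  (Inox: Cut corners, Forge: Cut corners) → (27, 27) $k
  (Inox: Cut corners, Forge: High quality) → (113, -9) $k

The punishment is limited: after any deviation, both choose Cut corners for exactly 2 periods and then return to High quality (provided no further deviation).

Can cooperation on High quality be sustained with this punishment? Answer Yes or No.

IC: δ+…+δ^2 ≥ (113−64)/(64−27) = 49/37.
At δ = 2/3: partial sum = 1.1111 < 1.3243. Cooperation not sustainable.

No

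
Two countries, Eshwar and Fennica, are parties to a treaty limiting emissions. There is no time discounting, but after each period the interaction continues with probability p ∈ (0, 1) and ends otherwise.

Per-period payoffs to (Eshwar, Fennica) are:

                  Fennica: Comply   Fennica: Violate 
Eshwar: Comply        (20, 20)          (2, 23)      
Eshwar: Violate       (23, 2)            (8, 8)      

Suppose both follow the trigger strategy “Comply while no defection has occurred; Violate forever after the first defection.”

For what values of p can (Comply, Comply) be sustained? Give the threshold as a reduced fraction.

1/5

With no time discounting, the continuation probability p plays the role of the discount factor.
Grim-trigger IC: 20/(1−p) ≥ 23 + 8p/(1−p) ⇒ p ≥ (23−20)/(23−8) = 1/5.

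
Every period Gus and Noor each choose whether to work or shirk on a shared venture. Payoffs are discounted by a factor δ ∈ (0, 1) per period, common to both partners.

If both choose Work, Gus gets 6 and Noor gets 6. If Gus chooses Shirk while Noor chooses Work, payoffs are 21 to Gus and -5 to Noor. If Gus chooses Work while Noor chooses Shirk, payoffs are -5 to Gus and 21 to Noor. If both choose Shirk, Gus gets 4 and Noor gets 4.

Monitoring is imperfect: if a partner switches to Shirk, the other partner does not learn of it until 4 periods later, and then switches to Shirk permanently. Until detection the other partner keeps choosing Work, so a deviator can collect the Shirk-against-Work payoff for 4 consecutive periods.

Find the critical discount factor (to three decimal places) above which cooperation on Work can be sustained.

A deviator earns 21 for 4 periods, then 4 forever; cooperating earns 6 forever. Multiplying the IC by (1−δ):
6 ≥ 21(1−δ^4) + 4δ^4, so 17·δ^4 ≥ 15 and δ^4 ≥ 15/17.
δ ≥ (15/17)^(1/4) ≈ 0.969.

0.969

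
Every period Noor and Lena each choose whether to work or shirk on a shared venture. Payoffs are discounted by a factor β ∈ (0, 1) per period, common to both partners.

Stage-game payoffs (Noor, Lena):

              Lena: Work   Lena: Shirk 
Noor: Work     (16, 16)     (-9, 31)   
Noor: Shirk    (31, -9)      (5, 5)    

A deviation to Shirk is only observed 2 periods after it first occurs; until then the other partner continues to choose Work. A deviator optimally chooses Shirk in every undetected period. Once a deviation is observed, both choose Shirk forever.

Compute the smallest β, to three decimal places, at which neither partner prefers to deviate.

0.760

A deviator earns 31 for 2 periods, then 5 forever; cooperating earns 16 forever. Multiplying the IC by (1−β):
16 ≥ 31(1−β^2) + 5β^2, so 26·β^2 ≥ 15 and β^2 ≥ 15/26.
β ≥ (15/26)^(1/2) ≈ 0.760.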